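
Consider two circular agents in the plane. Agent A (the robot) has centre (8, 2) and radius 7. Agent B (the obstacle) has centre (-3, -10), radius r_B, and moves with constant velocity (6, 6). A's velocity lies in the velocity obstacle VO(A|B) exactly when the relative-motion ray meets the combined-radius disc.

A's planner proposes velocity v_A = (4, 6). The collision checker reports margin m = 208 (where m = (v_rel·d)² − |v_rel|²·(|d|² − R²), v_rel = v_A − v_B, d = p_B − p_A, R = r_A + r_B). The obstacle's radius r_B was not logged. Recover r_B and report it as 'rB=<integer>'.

m = 208
d = (-11, -12);  v_rel = (-2, 0),  |v_rel|² = 4
v_rel×d = (-2)·(-12) − (0)·(-11) = 24
since m = R²·4 − 24²:  R² = (576 + 208) / 4 = 196
R = √196 = 14  ⇒  r_B = 14 − 7 = 7

rB=7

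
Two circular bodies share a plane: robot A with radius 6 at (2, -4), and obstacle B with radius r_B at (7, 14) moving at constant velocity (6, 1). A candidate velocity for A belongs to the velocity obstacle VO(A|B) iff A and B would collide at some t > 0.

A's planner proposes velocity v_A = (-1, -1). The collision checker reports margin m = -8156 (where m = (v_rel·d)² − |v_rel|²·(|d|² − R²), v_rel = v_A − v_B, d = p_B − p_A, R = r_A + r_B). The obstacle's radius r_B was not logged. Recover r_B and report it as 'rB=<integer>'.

m = -8156
d = (5, 18);  v_rel = (-7, -2),  |v_rel|² = 53
v_rel×d = (-7)·(18) − (-2)·(5) = -116
since m = R²·53 − (-116)²:  R² = (13456 + -8156) / 53 = 100
R = √100 = 10  ⇒  r_B = 10 − 6 = 4

rB=4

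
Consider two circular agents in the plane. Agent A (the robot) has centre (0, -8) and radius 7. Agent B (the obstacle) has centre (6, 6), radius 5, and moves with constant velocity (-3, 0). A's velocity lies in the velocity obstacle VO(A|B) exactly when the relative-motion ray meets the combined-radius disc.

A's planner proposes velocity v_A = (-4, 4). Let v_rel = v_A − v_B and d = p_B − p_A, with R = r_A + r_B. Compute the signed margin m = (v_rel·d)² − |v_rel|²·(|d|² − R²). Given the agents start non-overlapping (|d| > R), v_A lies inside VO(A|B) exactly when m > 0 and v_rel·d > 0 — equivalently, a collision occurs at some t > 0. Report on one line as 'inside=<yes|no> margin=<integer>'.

d = (6, 14),  |d|² = 232;  R = 7+5 = 12,  c = 232−12² = 88
v_rel = (-1, 4),  |v_rel|² = 17;  v_rel·d = (-1)·(6) + (4)·(14) = 50
17·t² − 100·t + 88 = 0  ⇒  m = 50² − 17·88 = 1004
m = 1004 > 0,  v_rel·d = 50 > 0  ⇒  inside

inside=yes margin=1004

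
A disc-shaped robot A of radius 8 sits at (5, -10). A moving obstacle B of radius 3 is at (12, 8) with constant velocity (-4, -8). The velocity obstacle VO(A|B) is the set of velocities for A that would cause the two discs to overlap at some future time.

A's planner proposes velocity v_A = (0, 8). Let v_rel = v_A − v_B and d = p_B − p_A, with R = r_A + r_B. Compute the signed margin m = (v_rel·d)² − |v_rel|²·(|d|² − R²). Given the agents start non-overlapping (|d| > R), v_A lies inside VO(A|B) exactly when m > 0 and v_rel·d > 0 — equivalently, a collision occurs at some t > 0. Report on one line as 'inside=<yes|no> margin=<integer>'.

d = (7, 18),  |d|² = 373;  R = 8+3 = 11,  c = 373−11² = 252
v_rel = (4, 16),  |v_rel|² = 272;  v_rel·d = (4)·(7) + (16)·(18) = 316
272·t² − 632·t + 252 = 0  ⇒  m = 316² − 272·252 = 31312
m = 31312 > 0,  v_rel·d = 316 > 0  ⇒  inside

inside=yes margin=31312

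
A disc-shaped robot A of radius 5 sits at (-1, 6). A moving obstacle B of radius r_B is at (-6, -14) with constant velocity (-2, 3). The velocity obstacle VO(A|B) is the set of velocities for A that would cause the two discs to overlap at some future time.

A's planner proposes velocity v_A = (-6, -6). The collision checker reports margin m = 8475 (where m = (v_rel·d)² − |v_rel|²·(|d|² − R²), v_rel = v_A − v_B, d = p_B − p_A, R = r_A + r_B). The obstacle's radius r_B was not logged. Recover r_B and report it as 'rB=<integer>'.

m = 8475
d = (-5, -20);  v_rel = (-4, -9),  |v_rel|² = 97
v_rel×d = (-4)·(-20) − (-9)·(-5) = 35
since m = R²·97 − 35²:  R² = (1225 + 8475) / 97 = 100
R = √100 = 10  ⇒  r_B = 10 − 5 = 5

rB=5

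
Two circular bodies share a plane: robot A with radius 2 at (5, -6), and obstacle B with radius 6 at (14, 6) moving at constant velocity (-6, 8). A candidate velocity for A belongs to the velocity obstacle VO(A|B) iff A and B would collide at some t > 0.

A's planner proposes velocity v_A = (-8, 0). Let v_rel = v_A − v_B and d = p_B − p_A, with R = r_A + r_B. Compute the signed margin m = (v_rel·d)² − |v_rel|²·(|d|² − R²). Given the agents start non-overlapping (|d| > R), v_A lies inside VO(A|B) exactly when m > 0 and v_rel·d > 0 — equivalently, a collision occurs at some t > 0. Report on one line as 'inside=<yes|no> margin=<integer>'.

d = (9, 12),  |d|² = 225;  R = 2+6 = 8,  c = 225−8² = 161
v_rel = (-2, -8),  |v_rel|² = 68;  v_rel·d = (-2)·(9) + (-8)·(12) = -114
68·t² + 228·t + 161 = 0  ⇒  m = (-114)² − 68·161 = 2048
m = 2048 > 0,  v_rel·d = -114 < 0  ⇒  outside

inside=no margin=2048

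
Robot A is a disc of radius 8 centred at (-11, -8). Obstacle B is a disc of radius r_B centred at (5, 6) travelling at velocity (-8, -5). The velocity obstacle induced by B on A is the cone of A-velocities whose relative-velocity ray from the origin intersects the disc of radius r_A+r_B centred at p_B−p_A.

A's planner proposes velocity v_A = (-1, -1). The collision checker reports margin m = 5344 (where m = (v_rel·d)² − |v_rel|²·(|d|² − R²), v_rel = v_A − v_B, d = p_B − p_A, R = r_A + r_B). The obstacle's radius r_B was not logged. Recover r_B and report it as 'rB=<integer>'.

m = 5344
d = (16, 14);  v_rel = (7, 4),  |v_rel|² = 65
v_rel×d = (7)·(14) − (4)·(16) = 34
since m = R²·65 − 34²:  R² = (1156 + 5344) / 65 = 100
R = √100 = 10  ⇒  r_B = 10 − 8 = 2

rB=2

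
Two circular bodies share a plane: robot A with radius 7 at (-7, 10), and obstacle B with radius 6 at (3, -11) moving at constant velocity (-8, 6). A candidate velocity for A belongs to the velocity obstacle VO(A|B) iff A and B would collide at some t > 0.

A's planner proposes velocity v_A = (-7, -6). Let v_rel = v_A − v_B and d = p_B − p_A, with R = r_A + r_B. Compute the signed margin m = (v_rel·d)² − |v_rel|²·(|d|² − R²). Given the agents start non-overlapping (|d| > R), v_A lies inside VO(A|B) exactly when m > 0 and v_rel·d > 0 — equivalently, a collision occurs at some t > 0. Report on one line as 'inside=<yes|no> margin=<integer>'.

d = (10, -21),  |d|² = 541;  R = 7+6 = 13,  c = 541−13² = 372
v_rel = (1, -12),  |v_rel|² = 145;  v_rel·d = (1)·(10) + (-12)·(-21) = 262
145·t² − 524·t + 372 = 0  ⇒  m = 262² − 145·372 = 14704
m = 14704 > 0,  v_rel·d = 262 > 0  ⇒  inside

inside=yes margin=14704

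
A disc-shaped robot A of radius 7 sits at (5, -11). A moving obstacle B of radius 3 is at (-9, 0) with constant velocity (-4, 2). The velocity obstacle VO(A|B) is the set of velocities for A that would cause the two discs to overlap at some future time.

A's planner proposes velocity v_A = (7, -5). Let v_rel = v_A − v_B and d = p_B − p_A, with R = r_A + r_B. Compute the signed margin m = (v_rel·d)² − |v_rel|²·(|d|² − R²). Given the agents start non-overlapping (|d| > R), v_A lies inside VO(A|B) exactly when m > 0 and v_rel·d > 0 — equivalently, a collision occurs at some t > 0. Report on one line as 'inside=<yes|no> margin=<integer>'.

d = (-14, 11),  |d|² = 317;  R = 7+3 = 10,  c = 317−10² = 217
v_rel = (11, -7),  |v_rel|² = 170;  v_rel·d = (11)·(-14) + (-7)·(11) = -231
170·t² + 462·t + 217 = 0  ⇒  m = (-231)² − 170·217 = 16471
m = 16471 > 0,  v_rel·d = -231 < 0  ⇒  outside

inside=no margin=16471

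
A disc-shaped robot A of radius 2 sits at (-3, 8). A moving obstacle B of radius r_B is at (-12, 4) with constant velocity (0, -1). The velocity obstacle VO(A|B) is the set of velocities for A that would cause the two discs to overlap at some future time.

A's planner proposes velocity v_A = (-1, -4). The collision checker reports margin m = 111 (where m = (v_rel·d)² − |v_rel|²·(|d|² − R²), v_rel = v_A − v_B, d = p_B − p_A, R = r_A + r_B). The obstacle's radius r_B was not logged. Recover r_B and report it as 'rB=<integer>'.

m = 111
d = (-9, -4);  v_rel = (-1, -3),  |v_rel|² = 10
v_rel×d = (-1)·(-4) − (-3)·(-9) = -23
since m = R²·10 − (-23)²:  R² = (529 + 111) / 10 = 64
R = √64 = 8  ⇒  r_B = 8 − 2 = 6

rB=6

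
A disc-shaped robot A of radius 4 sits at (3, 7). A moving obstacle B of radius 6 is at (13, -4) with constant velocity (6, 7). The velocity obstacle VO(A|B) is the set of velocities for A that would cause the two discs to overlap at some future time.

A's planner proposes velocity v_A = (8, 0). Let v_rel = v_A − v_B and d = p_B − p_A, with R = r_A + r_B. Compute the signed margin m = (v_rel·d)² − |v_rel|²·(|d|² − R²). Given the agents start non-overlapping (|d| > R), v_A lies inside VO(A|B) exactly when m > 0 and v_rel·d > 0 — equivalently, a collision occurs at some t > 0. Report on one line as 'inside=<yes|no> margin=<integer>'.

d = (10, -11),  |d|² = 221;  R = 4+6 = 10,  c = 221−10² = 121
v_rel = (2, -7),  |v_rel|² = 53;  v_rel·d = (2)·(10) + (-7)·(-11) = 97
53·t² − 194·t + 121 = 0  ⇒  m = 97² − 53·121 = 2996
m = 2996 > 0,  v_rel·d = 97 > 0  ⇒  inside

inside=yes margin=2996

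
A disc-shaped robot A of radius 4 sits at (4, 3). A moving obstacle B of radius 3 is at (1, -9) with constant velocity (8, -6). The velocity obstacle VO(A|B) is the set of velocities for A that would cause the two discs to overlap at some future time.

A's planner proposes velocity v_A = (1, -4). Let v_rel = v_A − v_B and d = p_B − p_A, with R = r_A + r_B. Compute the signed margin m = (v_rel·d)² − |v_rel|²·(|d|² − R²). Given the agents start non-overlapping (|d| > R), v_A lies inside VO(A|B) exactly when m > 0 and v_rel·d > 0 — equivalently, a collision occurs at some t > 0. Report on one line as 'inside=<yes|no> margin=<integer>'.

d = (-3, -12),  |d|² = 153;  R = 4+3 = 7,  c = 153−7² = 104
v_rel = (-7, 2),  |v_rel|² = 53;  v_rel·d = (-7)·(-3) + (2)·(-12) = -3
53·t² + 6·t + 104 = 0  ⇒  m = (-3)² − 53·104 = -5503
m = -5503 < 0,  v_rel·d = -3 < 0  ⇒  outside

inside=no margin=-5503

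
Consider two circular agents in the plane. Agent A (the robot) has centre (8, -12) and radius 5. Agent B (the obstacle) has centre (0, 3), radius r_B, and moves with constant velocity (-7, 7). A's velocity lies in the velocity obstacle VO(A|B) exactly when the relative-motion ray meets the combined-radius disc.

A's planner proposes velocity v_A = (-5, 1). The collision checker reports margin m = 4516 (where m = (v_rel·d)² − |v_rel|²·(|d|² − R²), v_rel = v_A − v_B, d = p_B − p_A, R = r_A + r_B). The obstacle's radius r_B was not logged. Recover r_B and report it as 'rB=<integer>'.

m = 4516
d = (-8, 15);  v_rel = (2, -6),  |v_rel|² = 40
v_rel×d = (2)·(15) − (-6)·(-8) = -18
since m = R²·40 − (-18)²:  R² = (324 + 4516) / 40 = 121
R = √121 = 11  ⇒  r_B = 11 − 5 = 6

rB=6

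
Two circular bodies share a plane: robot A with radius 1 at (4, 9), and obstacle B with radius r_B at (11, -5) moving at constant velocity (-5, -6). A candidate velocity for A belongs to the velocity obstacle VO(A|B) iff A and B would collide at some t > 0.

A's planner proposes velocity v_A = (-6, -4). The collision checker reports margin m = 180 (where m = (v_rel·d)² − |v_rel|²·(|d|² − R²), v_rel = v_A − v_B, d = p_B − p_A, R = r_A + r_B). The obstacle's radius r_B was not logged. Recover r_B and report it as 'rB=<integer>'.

m = 180
d = (7, -14);  v_rel = (-1, 2),  |v_rel|² = 5
v_rel×d = (-1)·(-14) − (2)·(7) = 0
since m = R²·5 − 0²:  R² = (0 + 180) / 5 = 36
R = √36 = 6  ⇒  r_B = 6 − 1 = 5

rB=5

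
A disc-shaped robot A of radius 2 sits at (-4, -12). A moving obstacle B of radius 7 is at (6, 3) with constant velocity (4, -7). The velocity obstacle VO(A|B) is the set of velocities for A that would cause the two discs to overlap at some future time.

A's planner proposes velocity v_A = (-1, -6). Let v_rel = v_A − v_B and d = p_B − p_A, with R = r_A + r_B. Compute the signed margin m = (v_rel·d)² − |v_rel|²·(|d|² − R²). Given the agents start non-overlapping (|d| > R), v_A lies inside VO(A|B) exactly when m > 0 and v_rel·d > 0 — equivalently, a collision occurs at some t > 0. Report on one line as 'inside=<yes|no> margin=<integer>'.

d = (10, 15),  |d|² = 325;  R = 2+7 = 9,  c = 325−9² = 244
v_rel = (-5, 1),  |v_rel|² = 26;  v_rel·d = (-5)·(10) + (1)·(15) = -35
26·t² + 70·t + 244 = 0  ⇒  m = (-35)² − 26·244 = -5119
m = -5119 < 0,  v_rel·d = -35 < 0  ⇒  outside

inside=no margin=-5119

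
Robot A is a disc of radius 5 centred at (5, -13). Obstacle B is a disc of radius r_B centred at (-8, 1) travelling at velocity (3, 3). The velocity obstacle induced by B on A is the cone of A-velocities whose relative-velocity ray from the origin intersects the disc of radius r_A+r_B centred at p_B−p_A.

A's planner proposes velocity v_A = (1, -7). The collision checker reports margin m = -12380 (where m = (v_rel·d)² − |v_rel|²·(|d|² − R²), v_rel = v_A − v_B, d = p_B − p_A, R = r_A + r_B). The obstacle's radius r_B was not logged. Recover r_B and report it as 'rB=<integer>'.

m = -12380
d = (-13, 14);  v_rel = (-2, -10),  |v_rel|² = 104
v_rel×d = (-2)·(14) − (-10)·(-13) = -158
since m = R²·104 − (-158)²:  R² = (24964 + -12380) / 104 = 121
R = √121 = 11  ⇒  r_B = 11 − 5 = 6

rB=6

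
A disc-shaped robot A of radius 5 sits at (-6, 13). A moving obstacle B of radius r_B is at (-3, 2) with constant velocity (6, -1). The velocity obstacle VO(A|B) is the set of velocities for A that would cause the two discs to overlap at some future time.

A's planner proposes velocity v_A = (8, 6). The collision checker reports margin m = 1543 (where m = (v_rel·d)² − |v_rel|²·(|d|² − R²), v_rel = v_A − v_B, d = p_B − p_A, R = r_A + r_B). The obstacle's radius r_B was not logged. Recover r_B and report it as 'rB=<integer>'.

m = 1543
d = (3, -11);  v_rel = (2, 7),  |v_rel|² = 53
v_rel×d = (2)·(-11) − (7)·(3) = -43
since m = R²·53 − (-43)²:  R² = (1849 + 1543) / 53 = 64
R = √64 = 8  ⇒  r_B = 8 − 5 = 3

rB=3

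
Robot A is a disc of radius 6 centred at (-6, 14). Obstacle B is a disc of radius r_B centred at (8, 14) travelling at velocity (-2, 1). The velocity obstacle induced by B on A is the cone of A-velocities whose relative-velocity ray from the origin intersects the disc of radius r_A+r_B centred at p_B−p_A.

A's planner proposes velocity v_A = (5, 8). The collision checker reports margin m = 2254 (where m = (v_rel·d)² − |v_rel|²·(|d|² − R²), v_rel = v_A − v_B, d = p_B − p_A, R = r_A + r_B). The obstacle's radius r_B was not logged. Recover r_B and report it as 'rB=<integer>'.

m = 2254
d = (14, 0);  v_rel = (7, 7),  |v_rel|² = 98
v_rel×d = (7)·(0) − (7)·(14) = -98
since m = R²·98 − (-98)²:  R² = (9604 + 2254) / 98 = 121
R = √121 = 11  ⇒  r_B = 11 − 6 = 5

rB=5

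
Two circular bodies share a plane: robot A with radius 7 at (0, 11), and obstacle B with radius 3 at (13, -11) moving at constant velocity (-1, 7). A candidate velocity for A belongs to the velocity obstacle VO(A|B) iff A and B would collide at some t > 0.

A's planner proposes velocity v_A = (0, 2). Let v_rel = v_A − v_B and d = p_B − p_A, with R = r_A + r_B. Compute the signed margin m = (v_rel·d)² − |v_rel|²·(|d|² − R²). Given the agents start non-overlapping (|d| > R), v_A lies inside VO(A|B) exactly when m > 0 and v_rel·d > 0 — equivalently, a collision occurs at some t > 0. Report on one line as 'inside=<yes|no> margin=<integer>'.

d = (13, -22),  |d|² = 653;  R = 7+3 = 10,  c = 653−10² = 553
v_rel = (1, -5),  |v_rel|² = 26;  v_rel·d = (1)·(13) + (-5)·(-22) = 123
26·t² − 246·t + 553 = 0  ⇒  m = 123² − 26·553 = 751
m = 751 > 0,  v_rel·d = 123 > 0  ⇒  inside

inside=yes margin=751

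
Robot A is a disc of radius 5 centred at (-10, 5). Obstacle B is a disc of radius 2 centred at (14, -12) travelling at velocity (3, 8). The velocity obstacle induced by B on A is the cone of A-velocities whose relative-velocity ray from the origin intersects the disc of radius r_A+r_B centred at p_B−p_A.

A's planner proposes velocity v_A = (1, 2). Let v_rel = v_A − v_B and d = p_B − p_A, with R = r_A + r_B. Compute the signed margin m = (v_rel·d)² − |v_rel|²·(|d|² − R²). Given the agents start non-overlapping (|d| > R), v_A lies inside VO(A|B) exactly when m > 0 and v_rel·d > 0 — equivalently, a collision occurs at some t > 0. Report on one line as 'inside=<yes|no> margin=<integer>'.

d = (24, -17),  |d|² = 865;  R = 5+2 = 7,  c = 865−7² = 816
v_rel = (-2, -6),  |v_rel|² = 40;  v_rel·d = (-2)·(24) + (-6)·(-17) = 54
40·t² − 108·t + 816 = 0  ⇒  m = 54² − 40·816 = -29724
m = -29724 < 0,  v_rel·d = 54 > 0  ⇒  outside

inside=no margin=-29724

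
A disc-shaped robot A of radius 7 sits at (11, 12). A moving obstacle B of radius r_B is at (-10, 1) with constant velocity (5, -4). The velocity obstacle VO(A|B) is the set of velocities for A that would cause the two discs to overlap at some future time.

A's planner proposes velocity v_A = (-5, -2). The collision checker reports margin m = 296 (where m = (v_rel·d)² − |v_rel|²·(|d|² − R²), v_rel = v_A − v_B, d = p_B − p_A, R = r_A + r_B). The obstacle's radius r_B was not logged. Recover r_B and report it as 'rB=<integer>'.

m = 296
d = (-21, -11);  v_rel = (-10, 2),  |v_rel|² = 104
v_rel×d = (-10)·(-11) − (2)·(-21) = 152
since m = R²·104 − 152²:  R² = (23104 + 296) / 104 = 225
R = √225 = 15  ⇒  r_B = 15 − 7 = 8

rB=8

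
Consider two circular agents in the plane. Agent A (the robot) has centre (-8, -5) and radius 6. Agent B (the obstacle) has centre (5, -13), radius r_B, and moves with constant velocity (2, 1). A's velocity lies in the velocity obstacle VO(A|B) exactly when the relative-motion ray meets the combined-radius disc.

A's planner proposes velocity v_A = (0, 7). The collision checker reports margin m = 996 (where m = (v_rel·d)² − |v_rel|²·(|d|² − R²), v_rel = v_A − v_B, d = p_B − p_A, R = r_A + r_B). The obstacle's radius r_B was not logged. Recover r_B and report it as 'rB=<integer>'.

m = 996
d = (13, -8);  v_rel = (-2, 6),  |v_rel|² = 40
v_rel×d = (-2)·(-8) − (6)·(13) = -62
since m = R²·40 − (-62)²:  R² = (3844 + 996) / 40 = 121
R = √121 = 11  ⇒  r_B = 11 − 6 = 5

rB=5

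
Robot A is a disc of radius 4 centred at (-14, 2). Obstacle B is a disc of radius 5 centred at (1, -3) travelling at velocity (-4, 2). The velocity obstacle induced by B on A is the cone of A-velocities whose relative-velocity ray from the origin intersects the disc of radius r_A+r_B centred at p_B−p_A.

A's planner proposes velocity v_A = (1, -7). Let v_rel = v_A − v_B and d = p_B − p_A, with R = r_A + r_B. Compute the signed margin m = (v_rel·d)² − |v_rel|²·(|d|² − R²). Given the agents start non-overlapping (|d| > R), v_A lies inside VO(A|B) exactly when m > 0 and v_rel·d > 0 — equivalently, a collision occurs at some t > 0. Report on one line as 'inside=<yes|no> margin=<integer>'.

d = (15, -5),  |d|² = 250;  R = 4+5 = 9,  c = 250−9² = 169
v_rel = (5, -9),  |v_rel|² = 106;  v_rel·d = (5)·(15) + (-9)·(-5) = 120
106·t² − 240·t + 169 = 0  ⇒  m = 120² − 106·169 = -3514
m = -3514 < 0,  v_rel·d = 120 > 0  ⇒  outside

inside=no margin=-3514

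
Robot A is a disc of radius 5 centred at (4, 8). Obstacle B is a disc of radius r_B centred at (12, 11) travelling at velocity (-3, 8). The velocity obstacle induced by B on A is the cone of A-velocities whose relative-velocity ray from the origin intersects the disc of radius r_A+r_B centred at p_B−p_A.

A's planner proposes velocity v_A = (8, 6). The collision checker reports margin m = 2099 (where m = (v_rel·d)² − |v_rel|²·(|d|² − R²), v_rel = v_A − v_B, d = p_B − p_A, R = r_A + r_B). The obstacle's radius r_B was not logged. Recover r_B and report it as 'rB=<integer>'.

m = 2099
d = (8, 3);  v_rel = (11, -2),  |v_rel|² = 125
v_rel×d = (11)·(3) − (-2)·(8) = 49
since m = R²·125 − 49²:  R² = (2401 + 2099) / 125 = 36
R = √36 = 6  ⇒  r_B = 6 − 5 = 1

rB=1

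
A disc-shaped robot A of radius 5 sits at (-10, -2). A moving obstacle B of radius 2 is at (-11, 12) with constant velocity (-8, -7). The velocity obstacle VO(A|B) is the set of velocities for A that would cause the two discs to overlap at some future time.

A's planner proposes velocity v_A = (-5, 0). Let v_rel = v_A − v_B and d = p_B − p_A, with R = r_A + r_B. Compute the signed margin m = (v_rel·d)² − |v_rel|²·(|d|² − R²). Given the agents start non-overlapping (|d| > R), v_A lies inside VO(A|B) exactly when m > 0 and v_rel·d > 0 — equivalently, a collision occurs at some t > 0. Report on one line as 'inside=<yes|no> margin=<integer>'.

d = (-1, 14),  |d|² = 197;  R = 5+2 = 7,  c = 197−7² = 148
v_rel = (3, 7),  |v_rel|² = 58;  v_rel·d = (3)·(-1) + (7)·(14) = 95
58·t² − 190·t + 148 = 0  ⇒  m = 95² − 58·148 = 441
m = 441 > 0,  v_rel·d = 95 > 0  ⇒  inside

inside=yes margin=441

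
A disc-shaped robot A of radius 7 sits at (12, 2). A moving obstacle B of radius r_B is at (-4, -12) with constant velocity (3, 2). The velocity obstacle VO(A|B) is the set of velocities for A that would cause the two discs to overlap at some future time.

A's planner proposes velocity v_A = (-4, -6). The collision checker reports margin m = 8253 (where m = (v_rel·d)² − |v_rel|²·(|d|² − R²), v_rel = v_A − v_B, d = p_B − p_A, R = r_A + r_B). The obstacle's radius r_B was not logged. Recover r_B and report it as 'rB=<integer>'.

m = 8253
d = (-16, -14);  v_rel = (-7, -8),  |v_rel|² = 113
v_rel×d = (-7)·(-14) − (-8)·(-16) = -30
since m = R²·113 − (-30)²:  R² = (900 + 8253) / 113 = 81
R = √81 = 9  ⇒  r_B = 9 − 7 = 2

rB=2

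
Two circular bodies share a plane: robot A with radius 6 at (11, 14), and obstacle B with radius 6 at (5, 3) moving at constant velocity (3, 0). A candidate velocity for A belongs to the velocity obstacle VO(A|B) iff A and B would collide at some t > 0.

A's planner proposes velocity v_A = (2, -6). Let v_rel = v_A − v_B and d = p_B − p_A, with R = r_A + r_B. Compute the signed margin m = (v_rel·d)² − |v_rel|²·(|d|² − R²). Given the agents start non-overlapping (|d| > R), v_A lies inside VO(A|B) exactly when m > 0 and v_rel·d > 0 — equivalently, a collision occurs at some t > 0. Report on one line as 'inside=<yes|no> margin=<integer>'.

d = (-6, -11),  |d|² = 157;  R = 6+6 = 12,  c = 157−12² = 13
v_rel = (-1, -6),  |v_rel|² = 37;  v_rel·d = (-1)·(-6) + (-6)·(-11) = 72
37·t² − 144·t + 13 = 0  ⇒  m = 72² − 37·13 = 4703
m = 4703 > 0,  v_rel·d = 72 > 0  ⇒  inside

inside=yes margin=4703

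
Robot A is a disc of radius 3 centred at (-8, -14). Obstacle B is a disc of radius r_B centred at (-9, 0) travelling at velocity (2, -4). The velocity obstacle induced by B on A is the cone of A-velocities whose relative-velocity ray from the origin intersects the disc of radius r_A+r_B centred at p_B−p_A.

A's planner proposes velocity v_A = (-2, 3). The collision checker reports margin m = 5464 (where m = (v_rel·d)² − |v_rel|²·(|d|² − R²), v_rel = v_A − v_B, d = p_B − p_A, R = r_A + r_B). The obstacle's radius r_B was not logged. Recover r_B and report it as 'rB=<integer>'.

m = 5464
d = (-1, 14);  v_rel = (-4, 7),  |v_rel|² = 65
v_rel×d = (-4)·(14) − (7)·(-1) = -49
since m = R²·65 − (-49)²:  R² = (2401 + 5464) / 65 = 121
R = √121 = 11  ⇒  r_B = 11 − 3 = 8

rB=8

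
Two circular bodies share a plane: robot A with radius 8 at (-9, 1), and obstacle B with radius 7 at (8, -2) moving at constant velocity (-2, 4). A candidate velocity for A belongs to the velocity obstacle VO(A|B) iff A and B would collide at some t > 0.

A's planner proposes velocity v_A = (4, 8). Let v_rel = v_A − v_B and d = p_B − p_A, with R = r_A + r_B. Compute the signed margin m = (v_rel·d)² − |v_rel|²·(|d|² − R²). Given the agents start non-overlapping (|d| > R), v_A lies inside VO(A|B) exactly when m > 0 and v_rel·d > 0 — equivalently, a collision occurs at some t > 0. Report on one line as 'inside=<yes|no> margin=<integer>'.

d = (17, -3),  |d|² = 298;  R = 8+7 = 15,  c = 298−15² = 73
v_rel = (6, 4),  |v_rel|² = 52;  v_rel·d = (6)·(17) + (4)·(-3) = 90
52·t² − 180·t + 73 = 0  ⇒  m = 90² − 52·73 = 4304
m = 4304 > 0,  v_rel·d = 90 > 0  ⇒  inside

inside=yes margin=4304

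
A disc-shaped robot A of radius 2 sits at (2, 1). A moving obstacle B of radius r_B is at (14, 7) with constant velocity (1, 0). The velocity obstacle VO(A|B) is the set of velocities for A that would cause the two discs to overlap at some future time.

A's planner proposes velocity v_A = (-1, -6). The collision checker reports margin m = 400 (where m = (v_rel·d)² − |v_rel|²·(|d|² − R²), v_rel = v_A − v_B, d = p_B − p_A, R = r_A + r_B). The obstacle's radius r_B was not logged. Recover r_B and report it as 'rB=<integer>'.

m = 400
d = (12, 6);  v_rel = (-2, -6),  |v_rel|² = 40
v_rel×d = (-2)·(6) − (-6)·(12) = 60
since m = R²·40 − 60²:  R² = (3600 + 400) / 40 = 100
R = √100 = 10  ⇒  r_B = 10 − 2 = 8

rB=8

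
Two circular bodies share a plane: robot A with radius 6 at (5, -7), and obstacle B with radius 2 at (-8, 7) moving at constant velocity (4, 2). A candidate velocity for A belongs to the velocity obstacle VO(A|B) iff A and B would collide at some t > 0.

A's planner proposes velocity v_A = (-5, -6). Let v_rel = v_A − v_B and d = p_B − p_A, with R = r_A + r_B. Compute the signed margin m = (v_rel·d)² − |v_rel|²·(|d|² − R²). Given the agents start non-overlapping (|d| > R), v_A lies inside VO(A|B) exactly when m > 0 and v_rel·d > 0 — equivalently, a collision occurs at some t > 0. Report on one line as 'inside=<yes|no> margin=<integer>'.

d = (-13, 14),  |d|² = 365;  R = 6+2 = 8,  c = 365−8² = 301
v_rel = (-9, -8),  |v_rel|² = 145;  v_rel·d = (-9)·(-13) + (-8)·(14) = 5
145·t² − 10·t + 301 = 0  ⇒  m = 5² − 145·301 = -43620
m = -43620 < 0,  v_rel·d = 5 > 0  ⇒  outside

inside=no margin=-43620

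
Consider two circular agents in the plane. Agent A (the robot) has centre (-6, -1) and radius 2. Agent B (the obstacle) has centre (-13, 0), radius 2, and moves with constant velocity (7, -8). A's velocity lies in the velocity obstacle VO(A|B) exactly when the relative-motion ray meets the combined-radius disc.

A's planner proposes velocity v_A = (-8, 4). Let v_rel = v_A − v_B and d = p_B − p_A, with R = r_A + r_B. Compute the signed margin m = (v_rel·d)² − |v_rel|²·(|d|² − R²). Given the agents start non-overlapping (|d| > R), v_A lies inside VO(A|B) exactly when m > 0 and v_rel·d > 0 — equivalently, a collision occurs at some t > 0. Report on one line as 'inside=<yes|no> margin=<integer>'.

d = (-7, 1),  |d|² = 50;  R = 2+2 = 4,  c = 50−4² = 34
v_rel = (-15, 12),  |v_rel|² = 369;  v_rel·d = (-15)·(-7) + (12)·(1) = 117
369·t² − 234·t + 34 = 0  ⇒  m = 117² − 369·34 = 1143
m = 1143 > 0,  v_rel·d = 117 > 0  ⇒  inside

inside=yes margin=1143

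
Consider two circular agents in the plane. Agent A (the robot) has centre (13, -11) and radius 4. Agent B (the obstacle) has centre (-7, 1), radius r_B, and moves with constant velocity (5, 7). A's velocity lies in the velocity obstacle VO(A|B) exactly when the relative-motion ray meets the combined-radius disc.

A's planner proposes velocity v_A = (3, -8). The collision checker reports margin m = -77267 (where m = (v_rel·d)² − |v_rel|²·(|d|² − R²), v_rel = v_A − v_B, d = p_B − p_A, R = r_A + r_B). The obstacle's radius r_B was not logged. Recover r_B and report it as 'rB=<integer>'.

m = -77267
d = (-20, 12);  v_rel = (-2, -15),  |v_rel|² = 229
v_rel×d = (-2)·(12) − (-15)·(-20) = -324
since m = R²·229 − (-324)²:  R² = (104976 + -77267) / 229 = 121
R = √121 = 11  ⇒  r_B = 11 − 4 = 7

rB=7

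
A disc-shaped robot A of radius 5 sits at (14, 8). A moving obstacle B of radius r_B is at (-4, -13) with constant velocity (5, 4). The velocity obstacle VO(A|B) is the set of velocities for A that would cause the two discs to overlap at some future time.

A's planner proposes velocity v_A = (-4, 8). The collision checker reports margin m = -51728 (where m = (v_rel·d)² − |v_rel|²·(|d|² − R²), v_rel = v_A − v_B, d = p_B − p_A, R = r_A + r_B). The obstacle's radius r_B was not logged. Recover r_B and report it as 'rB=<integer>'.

m = -51728
d = (-18, -21);  v_rel = (-9, 4),  |v_rel|² = 97
v_rel×d = (-9)·(-21) − (4)·(-18) = 261
since m = R²·97 − 261²:  R² = (68121 + -51728) / 97 = 169
R = √169 = 13  ⇒  r_B = 13 − 5 = 8

rB=8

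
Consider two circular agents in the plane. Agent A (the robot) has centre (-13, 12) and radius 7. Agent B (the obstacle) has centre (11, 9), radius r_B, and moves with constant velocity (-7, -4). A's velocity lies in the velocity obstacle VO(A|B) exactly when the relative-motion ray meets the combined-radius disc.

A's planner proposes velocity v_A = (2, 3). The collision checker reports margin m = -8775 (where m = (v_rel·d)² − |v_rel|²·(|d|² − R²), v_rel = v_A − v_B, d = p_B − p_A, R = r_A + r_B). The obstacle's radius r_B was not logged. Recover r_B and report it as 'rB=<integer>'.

m = -8775
d = (24, -3);  v_rel = (9, 7),  |v_rel|² = 130
v_rel×d = (9)·(-3) − (7)·(24) = -195
since m = R²·130 − (-195)²:  R² = (38025 + -8775) / 130 = 225
R = √225 = 15  ⇒  r_B = 15 − 7 = 8

rB=8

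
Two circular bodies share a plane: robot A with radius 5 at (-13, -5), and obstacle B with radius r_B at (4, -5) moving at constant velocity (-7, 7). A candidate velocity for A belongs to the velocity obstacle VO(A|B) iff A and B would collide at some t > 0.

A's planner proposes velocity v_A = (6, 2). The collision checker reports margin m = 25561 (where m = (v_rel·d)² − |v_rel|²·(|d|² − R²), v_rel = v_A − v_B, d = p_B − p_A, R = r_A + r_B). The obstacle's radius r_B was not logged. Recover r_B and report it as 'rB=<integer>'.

m = 25561
d = (17, 0);  v_rel = (13, -5),  |v_rel|² = 194
v_rel×d = (13)·(0) − (-5)·(17) = 85
since m = R²·194 − 85²:  R² = (7225 + 25561) / 194 = 169
R = √169 = 13  ⇒  r_B = 13 − 5 = 8

rB=8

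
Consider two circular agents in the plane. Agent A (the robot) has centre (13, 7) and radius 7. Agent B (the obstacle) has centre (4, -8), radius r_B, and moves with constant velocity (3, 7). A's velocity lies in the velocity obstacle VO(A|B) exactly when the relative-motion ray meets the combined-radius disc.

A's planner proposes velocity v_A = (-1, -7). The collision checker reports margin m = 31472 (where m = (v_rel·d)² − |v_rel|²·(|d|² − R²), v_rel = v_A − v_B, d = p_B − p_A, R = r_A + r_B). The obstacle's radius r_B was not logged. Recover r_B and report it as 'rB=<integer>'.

m = 31472
d = (-9, -15);  v_rel = (-4, -14),  |v_rel|² = 212
v_rel×d = (-4)·(-15) − (-14)·(-9) = -66
since m = R²·212 − (-66)²:  R² = (4356 + 31472) / 212 = 169
R = √169 = 13  ⇒  r_B = 13 − 7 = 6

rB=6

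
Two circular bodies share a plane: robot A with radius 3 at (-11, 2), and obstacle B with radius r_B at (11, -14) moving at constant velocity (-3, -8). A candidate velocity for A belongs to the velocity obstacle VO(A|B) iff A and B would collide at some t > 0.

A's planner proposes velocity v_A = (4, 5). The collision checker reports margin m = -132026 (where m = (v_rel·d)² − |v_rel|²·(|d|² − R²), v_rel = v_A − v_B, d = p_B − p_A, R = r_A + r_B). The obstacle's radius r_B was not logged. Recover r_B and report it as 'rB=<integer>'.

m = -132026
d = (22, -16);  v_rel = (7, 13),  |v_rel|² = 218
v_rel×d = (7)·(-16) − (13)·(22) = -398
since m = R²·218 − (-398)²:  R² = (158404 + -132026) / 218 = 121
R = √121 = 11  ⇒  r_B = 11 − 3 = 8

rB=8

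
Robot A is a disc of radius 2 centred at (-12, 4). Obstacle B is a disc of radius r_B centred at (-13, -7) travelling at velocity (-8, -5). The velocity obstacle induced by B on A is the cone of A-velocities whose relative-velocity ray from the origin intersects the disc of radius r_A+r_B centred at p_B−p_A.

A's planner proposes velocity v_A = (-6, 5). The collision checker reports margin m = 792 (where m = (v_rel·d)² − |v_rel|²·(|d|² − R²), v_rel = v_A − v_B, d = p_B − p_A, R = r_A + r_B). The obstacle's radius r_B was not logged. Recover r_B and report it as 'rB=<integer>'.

m = 792
d = (-1, -11);  v_rel = (2, 10),  |v_rel|² = 104
v_rel×d = (2)·(-11) − (10)·(-1) = -12
since m = R²·104 − (-12)²:  R² = (144 + 792) / 104 = 9
R = √9 = 3  ⇒  r_B = 3 − 2 = 1

rB=1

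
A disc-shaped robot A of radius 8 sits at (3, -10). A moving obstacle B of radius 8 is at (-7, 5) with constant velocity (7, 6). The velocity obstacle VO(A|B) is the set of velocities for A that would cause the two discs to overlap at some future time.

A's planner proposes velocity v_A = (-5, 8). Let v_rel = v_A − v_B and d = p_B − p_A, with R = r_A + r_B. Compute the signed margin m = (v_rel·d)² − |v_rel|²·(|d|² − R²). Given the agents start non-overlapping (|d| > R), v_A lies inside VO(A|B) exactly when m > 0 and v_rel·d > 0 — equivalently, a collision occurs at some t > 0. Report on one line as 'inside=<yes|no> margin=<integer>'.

d = (-10, 15),  |d|² = 325;  R = 8+8 = 16,  c = 325−16² = 69
v_rel = (-12, 2),  |v_rel|² = 148;  v_rel·d = (-12)·(-10) + (2)·(15) = 150
148·t² − 300·t + 69 = 0  ⇒  m = 150² − 148·69 = 12288
m = 12288 > 0,  v_rel·d = 150 > 0  ⇒  inside

inside=yes margin=12288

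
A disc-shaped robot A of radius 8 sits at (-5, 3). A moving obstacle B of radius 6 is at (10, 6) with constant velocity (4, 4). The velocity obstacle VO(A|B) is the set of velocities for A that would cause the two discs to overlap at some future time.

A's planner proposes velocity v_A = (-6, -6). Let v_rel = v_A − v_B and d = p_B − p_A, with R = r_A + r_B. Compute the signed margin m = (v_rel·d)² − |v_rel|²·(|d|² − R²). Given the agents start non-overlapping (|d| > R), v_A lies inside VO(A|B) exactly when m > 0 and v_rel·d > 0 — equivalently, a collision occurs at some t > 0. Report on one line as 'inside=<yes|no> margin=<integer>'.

d = (15, 3),  |d|² = 234;  R = 8+6 = 14,  c = 234−14² = 38
v_rel = (-10, -10),  |v_rel|² = 200;  v_rel·d = (-10)·(15) + (-10)·(3) = -180
200·t² + 360·t + 38 = 0  ⇒  m = (-180)² − 200·38 = 24800
m = 24800 > 0,  v_rel·d = -180 < 0  ⇒  outside

inside=no margin=24800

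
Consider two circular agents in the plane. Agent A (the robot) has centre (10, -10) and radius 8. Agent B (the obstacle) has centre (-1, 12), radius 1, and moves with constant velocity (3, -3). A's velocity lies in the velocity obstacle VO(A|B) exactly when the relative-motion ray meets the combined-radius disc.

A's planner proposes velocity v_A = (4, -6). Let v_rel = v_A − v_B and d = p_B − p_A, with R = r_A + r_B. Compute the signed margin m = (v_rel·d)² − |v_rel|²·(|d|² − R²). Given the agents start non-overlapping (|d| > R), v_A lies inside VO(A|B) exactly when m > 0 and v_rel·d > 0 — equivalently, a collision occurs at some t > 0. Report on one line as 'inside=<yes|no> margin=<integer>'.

d = (-11, 22),  |d|² = 605;  R = 8+1 = 9,  c = 605−9² = 524
v_rel = (1, -3),  |v_rel|² = 10;  v_rel·d = (1)·(-11) + (-3)·(22) = -77
10·t² + 154·t + 524 = 0  ⇒  m = (-77)² − 10·524 = 689
m = 689 > 0,  v_rel·d = -77 < 0  ⇒  outside

inside=no margin=689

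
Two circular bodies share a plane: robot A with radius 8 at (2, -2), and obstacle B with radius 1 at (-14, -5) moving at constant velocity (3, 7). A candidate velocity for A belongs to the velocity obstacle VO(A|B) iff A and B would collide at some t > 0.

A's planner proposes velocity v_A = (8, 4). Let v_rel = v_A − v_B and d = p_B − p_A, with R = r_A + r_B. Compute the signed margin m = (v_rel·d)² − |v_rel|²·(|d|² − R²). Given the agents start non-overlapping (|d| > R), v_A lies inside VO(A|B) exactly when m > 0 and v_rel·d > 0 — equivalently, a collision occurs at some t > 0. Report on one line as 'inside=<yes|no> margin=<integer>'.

d = (-16, -3),  |d|² = 265;  R = 8+1 = 9,  c = 265−9² = 184
v_rel = (5, -3),  |v_rel|² = 34;  v_rel·d = (5)·(-16) + (-3)·(-3) = -71
34·t² + 142·t + 184 = 0  ⇒  m = (-71)² − 34·184 = -1215
m = -1215 < 0,  v_rel·d = -71 < 0  ⇒  outside

inside=no margin=-1215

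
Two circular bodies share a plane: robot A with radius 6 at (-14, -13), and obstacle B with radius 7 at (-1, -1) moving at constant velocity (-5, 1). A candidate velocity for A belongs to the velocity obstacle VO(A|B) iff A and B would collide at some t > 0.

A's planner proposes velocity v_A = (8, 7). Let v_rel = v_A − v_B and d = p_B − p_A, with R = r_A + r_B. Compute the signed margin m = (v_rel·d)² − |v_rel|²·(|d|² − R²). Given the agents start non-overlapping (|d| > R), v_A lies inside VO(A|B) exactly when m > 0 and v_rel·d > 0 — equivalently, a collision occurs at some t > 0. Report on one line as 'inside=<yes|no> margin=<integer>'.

d = (13, 12),  |d|² = 313;  R = 6+7 = 13,  c = 313−13² = 144
v_rel = (13, 6),  |v_rel|² = 205;  v_rel·d = (13)·(13) + (6)·(12) = 241
205·t² − 482·t + 144 = 0  ⇒  m = 241² − 205·144 = 28561
m = 28561 > 0,  v_rel·d = 241 > 0  ⇒  inside

inside=yes margin=28561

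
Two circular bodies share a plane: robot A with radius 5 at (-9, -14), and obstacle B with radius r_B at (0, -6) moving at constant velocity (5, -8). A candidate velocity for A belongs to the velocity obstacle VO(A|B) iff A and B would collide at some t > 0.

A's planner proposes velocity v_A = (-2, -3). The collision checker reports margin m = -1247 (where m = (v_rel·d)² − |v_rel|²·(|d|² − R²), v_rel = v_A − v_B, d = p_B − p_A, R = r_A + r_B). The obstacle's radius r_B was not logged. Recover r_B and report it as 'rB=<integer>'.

m = -1247
d = (9, 8);  v_rel = (-7, 5),  |v_rel|² = 74
v_rel×d = (-7)·(8) − (5)·(9) = -101
since m = R²·74 − (-101)²:  R² = (10201 + -1247) / 74 = 121
R = √121 = 11  ⇒  r_B = 11 − 5 = 6

rB=6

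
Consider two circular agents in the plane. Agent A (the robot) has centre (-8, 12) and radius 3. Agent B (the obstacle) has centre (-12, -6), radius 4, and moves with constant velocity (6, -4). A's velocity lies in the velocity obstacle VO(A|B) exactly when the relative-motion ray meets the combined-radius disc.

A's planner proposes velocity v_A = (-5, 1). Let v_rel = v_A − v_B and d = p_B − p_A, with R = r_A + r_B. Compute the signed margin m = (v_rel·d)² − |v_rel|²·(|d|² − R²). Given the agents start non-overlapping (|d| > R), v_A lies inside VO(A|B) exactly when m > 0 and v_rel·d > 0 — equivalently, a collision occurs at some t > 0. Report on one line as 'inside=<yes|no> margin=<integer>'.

d = (-4, -18),  |d|² = 340;  R = 3+4 = 7,  c = 340−7² = 291
v_rel = (-11, 5),  |v_rel|² = 146;  v_rel·d = (-11)·(-4) + (5)·(-18) = -46
146·t² + 92·t + 291 = 0  ⇒  m = (-46)² − 146·291 = -40370
m = -40370 < 0,  v_rel·d = -46 < 0  ⇒  outside

inside=no margin=-40370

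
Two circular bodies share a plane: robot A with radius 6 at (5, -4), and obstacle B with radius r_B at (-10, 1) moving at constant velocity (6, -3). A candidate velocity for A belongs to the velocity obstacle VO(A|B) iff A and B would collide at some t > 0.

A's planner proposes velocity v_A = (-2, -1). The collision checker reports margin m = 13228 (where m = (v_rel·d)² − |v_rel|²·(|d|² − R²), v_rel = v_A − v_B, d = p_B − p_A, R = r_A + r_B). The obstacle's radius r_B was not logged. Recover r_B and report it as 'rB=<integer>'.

m = 13228
d = (-15, 5);  v_rel = (-8, 2),  |v_rel|² = 68
v_rel×d = (-8)·(5) − (2)·(-15) = -10
since m = R²·68 − (-10)²:  R² = (100 + 13228) / 68 = 196
R = √196 = 14  ⇒  r_B = 14 − 6 = 8

rB=8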